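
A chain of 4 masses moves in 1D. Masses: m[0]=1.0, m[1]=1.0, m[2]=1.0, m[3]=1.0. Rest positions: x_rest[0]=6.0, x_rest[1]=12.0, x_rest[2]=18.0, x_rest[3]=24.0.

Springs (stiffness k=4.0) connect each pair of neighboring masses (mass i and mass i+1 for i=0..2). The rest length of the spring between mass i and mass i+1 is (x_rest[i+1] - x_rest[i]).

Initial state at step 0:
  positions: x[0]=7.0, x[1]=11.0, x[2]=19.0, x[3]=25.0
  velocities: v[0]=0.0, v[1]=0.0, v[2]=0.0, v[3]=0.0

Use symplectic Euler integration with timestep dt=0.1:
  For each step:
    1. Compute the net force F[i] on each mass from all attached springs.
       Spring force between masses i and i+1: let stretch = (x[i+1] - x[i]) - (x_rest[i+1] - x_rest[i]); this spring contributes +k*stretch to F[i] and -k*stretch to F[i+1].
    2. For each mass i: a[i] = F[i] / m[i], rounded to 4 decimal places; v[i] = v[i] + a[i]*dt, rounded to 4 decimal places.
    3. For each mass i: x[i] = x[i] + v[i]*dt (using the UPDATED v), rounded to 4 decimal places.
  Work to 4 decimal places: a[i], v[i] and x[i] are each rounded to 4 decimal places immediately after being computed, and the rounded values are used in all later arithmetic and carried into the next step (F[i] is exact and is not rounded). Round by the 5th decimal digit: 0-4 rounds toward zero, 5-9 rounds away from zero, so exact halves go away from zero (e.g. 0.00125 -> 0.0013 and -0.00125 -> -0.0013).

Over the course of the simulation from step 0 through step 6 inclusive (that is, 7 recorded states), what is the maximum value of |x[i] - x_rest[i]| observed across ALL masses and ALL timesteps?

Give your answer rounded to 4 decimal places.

Step 0: x=[7.0000 11.0000 19.0000 25.0000] v=[0.0000 0.0000 0.0000 0.0000]
Step 1: x=[6.9200 11.1600 18.9200 25.0000] v=[-0.8000 1.6000 -0.8000 0.0000]
Step 2: x=[6.7696 11.4608 18.7728 24.9968] v=[-1.5040 3.0080 -1.4720 -0.0320]
Step 3: x=[6.5669 11.8664 18.5821 24.9846] v=[-2.0275 4.0563 -1.9072 -0.1216]
Step 4: x=[6.3361 12.3287 18.3789 24.9563] v=[-2.3077 4.6228 -2.0325 -0.2826]
Step 5: x=[6.1050 12.7933 18.1967 24.9049] v=[-2.3107 4.6458 -1.8216 -0.5136]
Step 6: x=[5.9015 13.2065 18.0667 24.8252] v=[-2.0354 4.1318 -1.2997 -0.7969]
Max displacement = 1.2065

Answer: 1.2065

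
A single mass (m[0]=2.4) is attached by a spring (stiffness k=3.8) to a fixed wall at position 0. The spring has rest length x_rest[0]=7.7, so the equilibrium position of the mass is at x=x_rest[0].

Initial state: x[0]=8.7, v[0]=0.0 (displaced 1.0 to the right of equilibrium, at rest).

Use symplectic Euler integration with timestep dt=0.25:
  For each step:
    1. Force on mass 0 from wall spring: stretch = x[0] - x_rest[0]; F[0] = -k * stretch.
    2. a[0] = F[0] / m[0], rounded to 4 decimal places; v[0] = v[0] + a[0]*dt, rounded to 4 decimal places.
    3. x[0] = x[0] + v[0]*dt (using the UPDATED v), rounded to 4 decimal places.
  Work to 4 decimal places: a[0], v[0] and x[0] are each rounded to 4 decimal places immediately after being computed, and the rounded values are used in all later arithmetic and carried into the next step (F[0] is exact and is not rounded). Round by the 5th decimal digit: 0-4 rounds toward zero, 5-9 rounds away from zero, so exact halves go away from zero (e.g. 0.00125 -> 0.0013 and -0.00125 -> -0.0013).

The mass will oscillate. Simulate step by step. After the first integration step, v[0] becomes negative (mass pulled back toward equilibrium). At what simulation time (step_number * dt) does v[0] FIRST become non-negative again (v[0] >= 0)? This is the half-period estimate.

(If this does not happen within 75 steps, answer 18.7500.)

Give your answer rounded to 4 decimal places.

Answer: 2.5000

Derivation:
Step 0: x=[8.7000] v=[0.0000]
Step 1: x=[8.6011] v=[-0.3958]
Step 2: x=[8.4130] v=[-0.7525]
Step 3: x=[8.1543] v=[-1.0347]
Step 4: x=[7.8507] v=[-1.2145]
Step 5: x=[7.5322] v=[-1.2742]
Step 6: x=[7.2303] v=[-1.2078]
Step 7: x=[6.9748] v=[-1.0219]
Step 8: x=[6.7911] v=[-0.7349]
Step 9: x=[6.6973] v=[-0.3751]
Step 10: x=[6.7028] v=[0.0218]
First v>=0 after going negative at step 10, time=2.5000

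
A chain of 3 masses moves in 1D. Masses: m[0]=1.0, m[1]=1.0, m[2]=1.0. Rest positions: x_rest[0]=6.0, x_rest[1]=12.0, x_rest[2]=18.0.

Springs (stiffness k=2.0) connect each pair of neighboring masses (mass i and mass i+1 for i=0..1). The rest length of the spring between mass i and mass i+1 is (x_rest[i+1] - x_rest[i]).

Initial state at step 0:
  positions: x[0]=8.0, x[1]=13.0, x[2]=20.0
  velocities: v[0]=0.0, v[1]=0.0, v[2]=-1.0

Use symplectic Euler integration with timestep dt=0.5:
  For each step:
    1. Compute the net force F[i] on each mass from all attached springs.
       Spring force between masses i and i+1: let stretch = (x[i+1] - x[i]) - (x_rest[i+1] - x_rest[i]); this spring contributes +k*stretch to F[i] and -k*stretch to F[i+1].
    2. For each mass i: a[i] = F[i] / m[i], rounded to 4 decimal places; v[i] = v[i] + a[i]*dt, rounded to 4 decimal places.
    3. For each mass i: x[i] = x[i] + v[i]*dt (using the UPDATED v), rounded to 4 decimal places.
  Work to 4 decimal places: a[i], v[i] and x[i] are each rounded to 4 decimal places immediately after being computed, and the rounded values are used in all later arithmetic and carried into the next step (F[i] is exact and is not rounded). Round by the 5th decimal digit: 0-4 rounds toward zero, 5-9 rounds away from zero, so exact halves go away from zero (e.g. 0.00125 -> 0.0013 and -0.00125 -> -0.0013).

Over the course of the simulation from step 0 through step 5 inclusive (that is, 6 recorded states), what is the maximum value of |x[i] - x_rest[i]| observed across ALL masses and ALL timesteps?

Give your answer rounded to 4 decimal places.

Step 0: x=[8.0000 13.0000 20.0000] v=[0.0000 0.0000 -1.0000]
Step 1: x=[7.5000 14.0000 19.0000] v=[-1.0000 2.0000 -2.0000]
Step 2: x=[7.2500 14.2500 18.5000] v=[-0.5000 0.5000 -1.0000]
Step 3: x=[7.5000 13.1250 18.8750] v=[0.5000 -2.2500 0.7500]
Step 4: x=[7.5625 12.0625 19.3750] v=[0.1250 -2.1250 1.0000]
Step 5: x=[6.8750 12.4063 19.2188] v=[-1.3750 0.6875 -0.3125]
Max displacement = 2.2500

Answer: 2.2500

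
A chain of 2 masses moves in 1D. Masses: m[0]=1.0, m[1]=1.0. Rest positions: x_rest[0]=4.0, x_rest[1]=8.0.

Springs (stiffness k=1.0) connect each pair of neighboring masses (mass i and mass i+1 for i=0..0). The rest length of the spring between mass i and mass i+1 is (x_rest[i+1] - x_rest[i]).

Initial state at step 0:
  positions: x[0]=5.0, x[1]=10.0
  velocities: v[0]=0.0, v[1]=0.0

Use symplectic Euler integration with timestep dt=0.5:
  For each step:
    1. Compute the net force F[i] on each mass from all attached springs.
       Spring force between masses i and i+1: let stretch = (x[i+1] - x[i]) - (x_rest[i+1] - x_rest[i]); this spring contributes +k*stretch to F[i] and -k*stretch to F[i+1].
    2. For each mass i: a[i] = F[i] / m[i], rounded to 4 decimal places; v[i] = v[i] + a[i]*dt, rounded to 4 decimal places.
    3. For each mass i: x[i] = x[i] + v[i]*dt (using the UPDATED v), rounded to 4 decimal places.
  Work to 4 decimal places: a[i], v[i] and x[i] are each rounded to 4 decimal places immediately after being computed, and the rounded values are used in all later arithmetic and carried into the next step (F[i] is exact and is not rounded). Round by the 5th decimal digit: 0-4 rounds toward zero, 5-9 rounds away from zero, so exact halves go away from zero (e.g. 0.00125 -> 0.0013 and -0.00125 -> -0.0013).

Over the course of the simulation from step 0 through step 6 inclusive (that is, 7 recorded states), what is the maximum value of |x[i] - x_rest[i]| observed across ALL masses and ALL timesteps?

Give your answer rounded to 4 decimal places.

Step 0: x=[5.0000 10.0000] v=[0.0000 0.0000]
Step 1: x=[5.2500 9.7500] v=[0.5000 -0.5000]
Step 2: x=[5.6250 9.3750] v=[0.7500 -0.7500]
Step 3: x=[5.9375 9.0625] v=[0.6250 -0.6250]
Step 4: x=[6.0313 8.9688] v=[0.1875 -0.1875]
Step 5: x=[5.8594 9.1407] v=[-0.3438 0.3438]
Step 6: x=[5.5078 9.4923] v=[-0.7032 0.7032]
Max displacement = 2.0313

Answer: 2.0313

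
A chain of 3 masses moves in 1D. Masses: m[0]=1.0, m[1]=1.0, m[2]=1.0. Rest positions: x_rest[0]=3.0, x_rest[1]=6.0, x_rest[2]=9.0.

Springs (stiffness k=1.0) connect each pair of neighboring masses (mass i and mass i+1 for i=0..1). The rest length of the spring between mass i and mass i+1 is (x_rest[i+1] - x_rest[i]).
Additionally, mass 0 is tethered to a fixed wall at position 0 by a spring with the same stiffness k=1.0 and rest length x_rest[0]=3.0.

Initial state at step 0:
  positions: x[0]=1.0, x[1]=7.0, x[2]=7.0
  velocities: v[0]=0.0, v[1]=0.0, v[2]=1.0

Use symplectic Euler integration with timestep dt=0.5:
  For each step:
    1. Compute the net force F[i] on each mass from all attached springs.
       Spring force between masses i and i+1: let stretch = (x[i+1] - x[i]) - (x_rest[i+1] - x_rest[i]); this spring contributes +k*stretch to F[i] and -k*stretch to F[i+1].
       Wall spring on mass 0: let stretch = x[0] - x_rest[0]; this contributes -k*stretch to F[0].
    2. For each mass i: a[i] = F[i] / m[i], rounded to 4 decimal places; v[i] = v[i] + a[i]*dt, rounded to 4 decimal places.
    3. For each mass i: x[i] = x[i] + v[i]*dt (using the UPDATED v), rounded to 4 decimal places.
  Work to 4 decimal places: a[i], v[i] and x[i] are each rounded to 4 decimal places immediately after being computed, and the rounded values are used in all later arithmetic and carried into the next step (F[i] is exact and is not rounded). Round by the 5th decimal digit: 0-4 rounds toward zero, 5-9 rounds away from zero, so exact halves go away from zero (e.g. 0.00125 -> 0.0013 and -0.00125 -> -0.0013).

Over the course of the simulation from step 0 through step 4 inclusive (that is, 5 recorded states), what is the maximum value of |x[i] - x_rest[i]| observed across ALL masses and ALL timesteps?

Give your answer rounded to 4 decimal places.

Answer: 2.3594

Derivation:
Step 0: x=[1.0000 7.0000 7.0000] v=[0.0000 0.0000 1.0000]
Step 1: x=[2.2500 5.5000 8.2500] v=[2.5000 -3.0000 2.5000]
Step 2: x=[3.7500 3.8750 9.5625] v=[3.0000 -3.2500 2.6250]
Step 3: x=[4.3438 3.6406 10.2032] v=[1.1875 -0.4688 1.2813]
Step 4: x=[3.6758 5.2227 9.9532] v=[-1.3360 3.1641 -0.5000]
Max displacement = 2.3594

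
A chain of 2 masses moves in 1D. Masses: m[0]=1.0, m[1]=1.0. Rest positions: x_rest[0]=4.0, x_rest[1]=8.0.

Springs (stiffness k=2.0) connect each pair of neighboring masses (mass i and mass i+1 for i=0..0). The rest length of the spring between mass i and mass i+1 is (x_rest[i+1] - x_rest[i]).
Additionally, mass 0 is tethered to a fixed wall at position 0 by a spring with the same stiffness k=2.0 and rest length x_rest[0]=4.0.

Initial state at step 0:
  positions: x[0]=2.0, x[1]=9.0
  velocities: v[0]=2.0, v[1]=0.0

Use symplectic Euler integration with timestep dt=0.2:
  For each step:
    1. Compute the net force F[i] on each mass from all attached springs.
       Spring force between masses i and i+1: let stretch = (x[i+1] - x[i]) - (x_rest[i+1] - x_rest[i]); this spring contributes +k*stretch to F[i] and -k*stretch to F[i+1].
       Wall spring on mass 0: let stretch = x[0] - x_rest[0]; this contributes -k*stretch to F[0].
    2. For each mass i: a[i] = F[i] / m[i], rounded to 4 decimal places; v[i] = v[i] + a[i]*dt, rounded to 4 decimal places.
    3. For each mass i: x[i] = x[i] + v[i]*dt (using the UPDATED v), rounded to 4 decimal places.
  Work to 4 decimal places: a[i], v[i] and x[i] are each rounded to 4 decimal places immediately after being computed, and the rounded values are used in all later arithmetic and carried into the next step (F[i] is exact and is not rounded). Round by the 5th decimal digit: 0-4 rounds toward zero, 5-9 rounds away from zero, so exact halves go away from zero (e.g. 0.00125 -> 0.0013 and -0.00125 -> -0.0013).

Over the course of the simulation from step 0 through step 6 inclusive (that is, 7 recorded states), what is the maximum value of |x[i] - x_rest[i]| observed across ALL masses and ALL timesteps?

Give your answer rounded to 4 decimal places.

Step 0: x=[2.0000 9.0000] v=[2.0000 0.0000]
Step 1: x=[2.8000 8.7600] v=[4.0000 -1.2000]
Step 2: x=[3.8528 8.3632] v=[5.2640 -1.9840]
Step 3: x=[4.9582 7.9256] v=[5.5270 -2.1882]
Step 4: x=[5.9043 7.5706] v=[4.7307 -1.7752]
Step 5: x=[6.5114 7.4023] v=[3.0355 -0.8417]
Step 6: x=[6.6689 7.4827] v=[0.7873 0.4019]
Max displacement = 2.6689

Answer: 2.6689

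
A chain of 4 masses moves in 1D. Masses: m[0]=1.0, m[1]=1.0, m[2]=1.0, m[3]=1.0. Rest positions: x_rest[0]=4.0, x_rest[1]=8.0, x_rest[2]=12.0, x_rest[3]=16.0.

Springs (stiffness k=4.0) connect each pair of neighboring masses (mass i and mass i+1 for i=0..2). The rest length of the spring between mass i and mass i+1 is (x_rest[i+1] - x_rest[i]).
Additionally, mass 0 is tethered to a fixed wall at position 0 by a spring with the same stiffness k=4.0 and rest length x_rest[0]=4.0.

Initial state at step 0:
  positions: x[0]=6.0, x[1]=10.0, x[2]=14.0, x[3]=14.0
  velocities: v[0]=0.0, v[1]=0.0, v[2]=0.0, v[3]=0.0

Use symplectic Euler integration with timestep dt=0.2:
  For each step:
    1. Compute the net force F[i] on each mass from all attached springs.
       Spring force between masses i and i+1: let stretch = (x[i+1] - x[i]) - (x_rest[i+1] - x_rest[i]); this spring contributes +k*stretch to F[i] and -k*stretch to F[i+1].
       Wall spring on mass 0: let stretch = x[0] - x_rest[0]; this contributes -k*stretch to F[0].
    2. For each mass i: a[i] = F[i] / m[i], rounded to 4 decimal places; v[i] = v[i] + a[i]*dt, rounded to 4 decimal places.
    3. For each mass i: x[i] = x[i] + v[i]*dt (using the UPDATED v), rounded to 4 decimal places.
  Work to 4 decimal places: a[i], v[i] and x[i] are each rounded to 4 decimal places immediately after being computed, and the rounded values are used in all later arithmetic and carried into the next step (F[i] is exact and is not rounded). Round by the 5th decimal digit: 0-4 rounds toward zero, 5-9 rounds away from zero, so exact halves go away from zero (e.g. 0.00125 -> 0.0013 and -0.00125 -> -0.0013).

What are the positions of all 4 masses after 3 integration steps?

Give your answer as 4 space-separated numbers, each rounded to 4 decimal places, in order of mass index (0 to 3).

Answer: 4.5347 9.3467 11.5404 16.8979

Derivation:
Step 0: x=[6.0000 10.0000 14.0000 14.0000] v=[0.0000 0.0000 0.0000 0.0000]
Step 1: x=[5.6800 10.0000 13.3600 14.6400] v=[-1.6000 0.0000 -3.2000 3.2000]
Step 2: x=[5.1424 9.8464 12.3872 15.7152] v=[-2.6880 -0.7680 -4.8640 5.3760]
Step 3: x=[4.5347 9.3467 11.5404 16.8979] v=[-3.0387 -2.4986 -4.2342 5.9136]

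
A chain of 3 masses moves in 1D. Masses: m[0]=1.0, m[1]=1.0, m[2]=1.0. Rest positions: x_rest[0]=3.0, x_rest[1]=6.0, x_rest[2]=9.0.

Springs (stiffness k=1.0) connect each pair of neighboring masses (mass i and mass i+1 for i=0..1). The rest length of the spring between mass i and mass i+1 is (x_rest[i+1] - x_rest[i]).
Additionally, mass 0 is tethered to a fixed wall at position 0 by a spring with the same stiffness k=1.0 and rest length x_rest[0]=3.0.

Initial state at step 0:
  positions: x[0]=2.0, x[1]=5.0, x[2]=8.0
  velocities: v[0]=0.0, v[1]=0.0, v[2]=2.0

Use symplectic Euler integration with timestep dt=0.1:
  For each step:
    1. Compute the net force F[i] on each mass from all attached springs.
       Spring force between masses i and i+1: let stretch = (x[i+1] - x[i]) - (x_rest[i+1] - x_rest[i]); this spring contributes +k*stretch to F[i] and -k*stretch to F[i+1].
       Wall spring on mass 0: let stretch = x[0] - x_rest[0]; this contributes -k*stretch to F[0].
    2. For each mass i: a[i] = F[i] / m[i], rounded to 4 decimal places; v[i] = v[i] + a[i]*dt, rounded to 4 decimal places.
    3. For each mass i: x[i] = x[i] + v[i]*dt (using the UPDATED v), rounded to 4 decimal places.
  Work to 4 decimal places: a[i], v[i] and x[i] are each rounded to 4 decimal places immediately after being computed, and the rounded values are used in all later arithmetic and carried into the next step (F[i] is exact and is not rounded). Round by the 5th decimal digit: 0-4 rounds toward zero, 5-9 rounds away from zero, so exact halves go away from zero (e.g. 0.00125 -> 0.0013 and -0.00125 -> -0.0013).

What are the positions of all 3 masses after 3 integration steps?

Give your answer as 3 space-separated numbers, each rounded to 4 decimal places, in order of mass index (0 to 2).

Answer: 2.0590 5.0084 8.5920

Derivation:
Step 0: x=[2.0000 5.0000 8.0000] v=[0.0000 0.0000 2.0000]
Step 1: x=[2.0100 5.0000 8.2000] v=[0.1000 0.0000 2.0000]
Step 2: x=[2.0298 5.0021 8.3980] v=[0.1980 0.0210 1.9800]
Step 3: x=[2.0590 5.0084 8.5920] v=[0.2923 0.0634 1.9404]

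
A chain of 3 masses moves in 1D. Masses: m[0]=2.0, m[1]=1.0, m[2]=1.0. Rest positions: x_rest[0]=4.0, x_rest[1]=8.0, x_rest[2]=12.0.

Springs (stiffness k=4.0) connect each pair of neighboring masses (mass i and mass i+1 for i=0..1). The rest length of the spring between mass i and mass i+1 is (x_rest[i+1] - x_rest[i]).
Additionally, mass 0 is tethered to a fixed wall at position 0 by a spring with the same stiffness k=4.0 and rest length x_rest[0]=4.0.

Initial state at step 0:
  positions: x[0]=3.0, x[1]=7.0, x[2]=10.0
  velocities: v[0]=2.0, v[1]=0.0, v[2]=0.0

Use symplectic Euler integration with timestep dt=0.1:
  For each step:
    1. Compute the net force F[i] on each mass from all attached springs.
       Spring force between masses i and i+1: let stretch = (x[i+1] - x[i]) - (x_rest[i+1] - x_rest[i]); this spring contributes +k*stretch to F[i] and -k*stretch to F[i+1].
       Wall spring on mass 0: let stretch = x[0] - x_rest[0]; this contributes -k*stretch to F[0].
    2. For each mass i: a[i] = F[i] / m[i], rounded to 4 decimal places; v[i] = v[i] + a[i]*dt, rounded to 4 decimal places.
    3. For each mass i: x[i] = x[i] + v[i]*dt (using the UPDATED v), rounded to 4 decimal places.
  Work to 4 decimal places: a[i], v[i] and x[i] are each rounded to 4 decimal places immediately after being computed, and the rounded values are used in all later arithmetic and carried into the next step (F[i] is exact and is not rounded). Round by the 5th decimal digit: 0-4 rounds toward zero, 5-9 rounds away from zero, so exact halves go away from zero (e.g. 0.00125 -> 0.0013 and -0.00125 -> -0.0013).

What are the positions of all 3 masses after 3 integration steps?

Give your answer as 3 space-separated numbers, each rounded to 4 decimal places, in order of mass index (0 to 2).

Step 0: x=[3.0000 7.0000 10.0000] v=[2.0000 0.0000 0.0000]
Step 1: x=[3.2200 6.9600 10.0400] v=[2.2000 -0.4000 0.4000]
Step 2: x=[3.4504 6.8936 10.1168] v=[2.3040 -0.6640 0.7680]
Step 3: x=[3.6807 6.8184 10.2247] v=[2.3026 -0.7520 1.0787]

Answer: 3.6807 6.8184 10.2247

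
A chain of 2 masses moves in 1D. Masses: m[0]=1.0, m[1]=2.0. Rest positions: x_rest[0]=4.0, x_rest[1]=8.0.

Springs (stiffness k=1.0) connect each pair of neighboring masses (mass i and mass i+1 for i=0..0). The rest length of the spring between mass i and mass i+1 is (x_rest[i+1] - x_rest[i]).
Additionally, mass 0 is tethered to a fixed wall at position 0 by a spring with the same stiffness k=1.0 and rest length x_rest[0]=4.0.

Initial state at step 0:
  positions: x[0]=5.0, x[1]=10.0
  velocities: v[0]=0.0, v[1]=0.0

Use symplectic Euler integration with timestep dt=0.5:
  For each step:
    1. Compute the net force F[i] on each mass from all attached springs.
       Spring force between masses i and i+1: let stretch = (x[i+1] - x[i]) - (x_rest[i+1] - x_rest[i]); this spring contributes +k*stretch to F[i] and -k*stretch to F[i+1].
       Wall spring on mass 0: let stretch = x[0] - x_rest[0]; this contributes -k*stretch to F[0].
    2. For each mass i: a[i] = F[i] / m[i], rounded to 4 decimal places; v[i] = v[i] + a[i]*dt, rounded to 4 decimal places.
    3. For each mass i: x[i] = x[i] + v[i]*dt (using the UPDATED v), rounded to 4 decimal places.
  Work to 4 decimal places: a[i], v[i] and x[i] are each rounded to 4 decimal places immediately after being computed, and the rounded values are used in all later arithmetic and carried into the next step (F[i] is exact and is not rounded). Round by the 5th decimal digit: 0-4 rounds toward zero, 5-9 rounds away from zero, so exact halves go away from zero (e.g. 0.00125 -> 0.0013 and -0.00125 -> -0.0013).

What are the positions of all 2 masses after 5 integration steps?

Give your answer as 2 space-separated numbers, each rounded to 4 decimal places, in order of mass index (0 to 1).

Step 0: x=[5.0000 10.0000] v=[0.0000 0.0000]
Step 1: x=[5.0000 9.8750] v=[0.0000 -0.2500]
Step 2: x=[4.9688 9.6406] v=[-0.0625 -0.4688]
Step 3: x=[4.8633 9.3222] v=[-0.2110 -0.6368]
Step 4: x=[4.6567 8.9464] v=[-0.4132 -0.7516]
Step 5: x=[4.3584 8.5344] v=[-0.5967 -0.8241]

Answer: 4.3584 8.5344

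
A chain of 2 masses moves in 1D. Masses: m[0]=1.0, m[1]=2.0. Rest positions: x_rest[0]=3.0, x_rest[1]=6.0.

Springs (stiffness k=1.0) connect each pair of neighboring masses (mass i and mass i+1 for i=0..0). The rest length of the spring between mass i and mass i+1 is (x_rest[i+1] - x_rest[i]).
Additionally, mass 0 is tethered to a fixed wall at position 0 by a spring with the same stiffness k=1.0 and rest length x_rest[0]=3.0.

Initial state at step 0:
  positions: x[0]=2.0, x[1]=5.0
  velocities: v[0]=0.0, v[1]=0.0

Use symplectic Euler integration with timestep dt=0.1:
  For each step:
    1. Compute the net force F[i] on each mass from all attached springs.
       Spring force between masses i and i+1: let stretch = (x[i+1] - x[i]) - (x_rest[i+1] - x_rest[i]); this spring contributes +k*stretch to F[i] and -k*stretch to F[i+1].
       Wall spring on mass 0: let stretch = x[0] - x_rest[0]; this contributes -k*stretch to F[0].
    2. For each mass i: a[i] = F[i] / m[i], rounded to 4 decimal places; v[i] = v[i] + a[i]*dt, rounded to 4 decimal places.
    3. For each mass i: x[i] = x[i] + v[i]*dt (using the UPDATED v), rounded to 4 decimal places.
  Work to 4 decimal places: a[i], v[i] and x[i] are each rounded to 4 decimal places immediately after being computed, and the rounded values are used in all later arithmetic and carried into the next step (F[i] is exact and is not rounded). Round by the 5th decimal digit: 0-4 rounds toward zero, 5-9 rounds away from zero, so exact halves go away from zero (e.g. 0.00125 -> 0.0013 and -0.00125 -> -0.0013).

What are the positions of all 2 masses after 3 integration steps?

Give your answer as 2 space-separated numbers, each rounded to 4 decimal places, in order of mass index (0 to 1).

Answer: 2.0590 5.0003

Derivation:
Step 0: x=[2.0000 5.0000] v=[0.0000 0.0000]
Step 1: x=[2.0100 5.0000] v=[0.1000 0.0000]
Step 2: x=[2.0298 5.0001] v=[0.1980 0.0005]
Step 3: x=[2.0590 5.0003] v=[0.2921 0.0020]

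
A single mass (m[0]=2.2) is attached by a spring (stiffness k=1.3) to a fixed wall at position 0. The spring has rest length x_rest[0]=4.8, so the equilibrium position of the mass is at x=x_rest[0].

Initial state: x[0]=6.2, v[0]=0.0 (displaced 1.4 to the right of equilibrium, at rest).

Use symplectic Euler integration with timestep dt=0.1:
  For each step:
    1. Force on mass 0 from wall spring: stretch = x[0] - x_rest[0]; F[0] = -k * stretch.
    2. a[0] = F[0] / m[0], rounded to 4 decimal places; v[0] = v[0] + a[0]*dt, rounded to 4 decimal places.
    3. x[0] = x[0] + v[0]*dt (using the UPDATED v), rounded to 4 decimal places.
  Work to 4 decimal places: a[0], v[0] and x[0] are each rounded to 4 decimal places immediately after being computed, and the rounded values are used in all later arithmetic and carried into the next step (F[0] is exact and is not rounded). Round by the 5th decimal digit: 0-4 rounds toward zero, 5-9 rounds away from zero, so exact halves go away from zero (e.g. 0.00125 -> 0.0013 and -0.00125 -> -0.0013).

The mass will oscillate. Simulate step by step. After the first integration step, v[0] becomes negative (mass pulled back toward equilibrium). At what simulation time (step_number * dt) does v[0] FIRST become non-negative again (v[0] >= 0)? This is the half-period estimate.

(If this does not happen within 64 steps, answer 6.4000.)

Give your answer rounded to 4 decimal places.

Answer: 4.1000

Derivation:
Step 0: x=[6.2000] v=[0.0000]
Step 1: x=[6.1917] v=[-0.0827]
Step 2: x=[6.1752] v=[-0.1649]
Step 3: x=[6.1506] v=[-0.2462]
Step 4: x=[6.1180] v=[-0.3260]
Step 5: x=[6.0776] v=[-0.4039]
Step 6: x=[6.0297] v=[-0.4794]
Step 7: x=[5.9745] v=[-0.5521]
Step 8: x=[5.9124] v=[-0.6215]
Step 9: x=[5.8437] v=[-0.6872]
Step 10: x=[5.7688] v=[-0.7489]
Step 11: x=[5.6882] v=[-0.8062]
Step 12: x=[5.6023] v=[-0.8587]
Step 13: x=[5.5117] v=[-0.9061]
Step 14: x=[5.4169] v=[-0.9482]
Step 15: x=[5.3184] v=[-0.9847]
Step 16: x=[5.2169] v=[-1.0153]
Step 17: x=[5.1129] v=[-1.0399]
Step 18: x=[5.0071] v=[-1.0584]
Step 19: x=[4.9000] v=[-1.0706]
Step 20: x=[4.7924] v=[-1.0765]
Step 21: x=[4.6848] v=[-1.0761]
Step 22: x=[4.5779] v=[-1.0693]
Step 23: x=[4.4723] v=[-1.0562]
Step 24: x=[4.3686] v=[-1.0368]
Step 25: x=[4.2675] v=[-1.0113]
Step 26: x=[4.1695] v=[-0.9798]
Step 27: x=[4.0753] v=[-0.9425]
Step 28: x=[3.9853] v=[-0.8997]
Step 29: x=[3.9001] v=[-0.8516]
Step 30: x=[3.8203] v=[-0.7984]
Step 31: x=[3.7463] v=[-0.7405]
Step 32: x=[3.6785] v=[-0.6782]
Step 33: x=[3.6173] v=[-0.6119]
Step 34: x=[3.5631] v=[-0.5420]
Step 35: x=[3.5162] v=[-0.4689]
Step 36: x=[3.4769] v=[-0.3930]
Step 37: x=[3.4454] v=[-0.3148]
Step 38: x=[3.4219] v=[-0.2348]
Step 39: x=[3.4066] v=[-0.1534]
Step 40: x=[3.3995] v=[-0.0711]
Step 41: x=[3.4007] v=[0.0117]
First v>=0 after going negative at step 41, time=4.1000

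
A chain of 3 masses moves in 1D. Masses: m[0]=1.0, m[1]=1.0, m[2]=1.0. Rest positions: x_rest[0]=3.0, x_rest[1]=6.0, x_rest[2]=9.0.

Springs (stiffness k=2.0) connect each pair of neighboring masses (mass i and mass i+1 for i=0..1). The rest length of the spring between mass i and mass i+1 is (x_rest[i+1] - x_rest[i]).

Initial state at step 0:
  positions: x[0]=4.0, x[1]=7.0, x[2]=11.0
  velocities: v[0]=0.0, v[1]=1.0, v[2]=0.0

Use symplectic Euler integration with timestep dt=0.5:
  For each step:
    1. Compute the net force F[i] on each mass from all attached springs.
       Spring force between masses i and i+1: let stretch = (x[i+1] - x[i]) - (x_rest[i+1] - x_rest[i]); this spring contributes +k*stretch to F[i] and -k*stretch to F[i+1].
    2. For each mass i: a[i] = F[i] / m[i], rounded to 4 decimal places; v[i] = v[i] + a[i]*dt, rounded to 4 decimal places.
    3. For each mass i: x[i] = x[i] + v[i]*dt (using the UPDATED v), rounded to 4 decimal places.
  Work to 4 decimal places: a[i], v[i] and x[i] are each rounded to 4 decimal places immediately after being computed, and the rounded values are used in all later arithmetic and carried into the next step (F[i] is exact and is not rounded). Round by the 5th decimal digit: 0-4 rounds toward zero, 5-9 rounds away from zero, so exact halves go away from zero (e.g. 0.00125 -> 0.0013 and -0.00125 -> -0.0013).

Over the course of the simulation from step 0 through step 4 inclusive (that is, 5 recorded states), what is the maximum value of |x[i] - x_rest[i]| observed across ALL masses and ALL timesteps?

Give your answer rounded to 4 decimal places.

Answer: 2.8750

Derivation:
Step 0: x=[4.0000 7.0000 11.0000] v=[0.0000 1.0000 0.0000]
Step 1: x=[4.0000 8.0000 10.5000] v=[0.0000 2.0000 -1.0000]
Step 2: x=[4.5000 8.2500 10.2500] v=[1.0000 0.5000 -0.5000]
Step 3: x=[5.3750 7.6250 10.5000] v=[1.7500 -1.2500 0.5000]
Step 4: x=[5.8750 7.3125 10.8125] v=[1.0000 -0.6250 0.6250]
Max displacement = 2.8750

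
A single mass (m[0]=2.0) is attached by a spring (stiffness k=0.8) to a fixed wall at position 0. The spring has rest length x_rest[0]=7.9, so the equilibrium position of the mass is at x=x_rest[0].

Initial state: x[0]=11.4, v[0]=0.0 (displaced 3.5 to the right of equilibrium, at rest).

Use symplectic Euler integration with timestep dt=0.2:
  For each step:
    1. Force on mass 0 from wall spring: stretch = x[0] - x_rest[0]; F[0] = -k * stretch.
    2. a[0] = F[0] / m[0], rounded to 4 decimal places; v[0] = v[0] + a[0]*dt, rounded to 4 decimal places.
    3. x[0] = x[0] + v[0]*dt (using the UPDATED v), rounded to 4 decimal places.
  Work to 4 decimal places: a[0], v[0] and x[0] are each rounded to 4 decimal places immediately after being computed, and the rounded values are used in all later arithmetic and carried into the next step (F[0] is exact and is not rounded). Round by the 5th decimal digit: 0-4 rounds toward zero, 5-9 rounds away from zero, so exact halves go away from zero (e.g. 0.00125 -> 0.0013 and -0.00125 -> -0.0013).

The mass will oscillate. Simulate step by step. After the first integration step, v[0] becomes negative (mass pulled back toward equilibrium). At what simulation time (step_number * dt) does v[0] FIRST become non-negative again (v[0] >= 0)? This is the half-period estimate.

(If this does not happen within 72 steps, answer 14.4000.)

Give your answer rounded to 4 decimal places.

Step 0: x=[11.4000] v=[0.0000]
Step 1: x=[11.3440] v=[-0.2800]
Step 2: x=[11.2329] v=[-0.5555]
Step 3: x=[11.0685] v=[-0.8221]
Step 4: x=[10.8534] v=[-1.0756]
Step 5: x=[10.5910] v=[-1.3119]
Step 6: x=[10.2856] v=[-1.5272]
Step 7: x=[9.9420] v=[-1.7180]
Step 8: x=[9.5657] v=[-1.8814]
Step 9: x=[9.1628] v=[-2.0147]
Step 10: x=[8.7397] v=[-2.1157]
Step 11: x=[8.3031] v=[-2.1829]
Step 12: x=[7.8601] v=[-2.2151]
Step 13: x=[7.4177] v=[-2.2119]
Step 14: x=[6.9830] v=[-2.1733]
Step 15: x=[6.5630] v=[-2.0999]
Step 16: x=[6.1644] v=[-1.9929]
Step 17: x=[5.7936] v=[-1.8541]
Step 18: x=[5.4565] v=[-1.6856]
Step 19: x=[5.1585] v=[-1.4901]
Step 20: x=[4.9043] v=[-1.2708]
Step 21: x=[4.6981] v=[-1.0311]
Step 22: x=[4.5431] v=[-0.7749]
Step 23: x=[4.4418] v=[-0.5063]
Step 24: x=[4.3959] v=[-0.2296]
Step 25: x=[4.4060] v=[0.0507]
First v>=0 after going negative at step 25, time=5.0000

Answer: 5.0000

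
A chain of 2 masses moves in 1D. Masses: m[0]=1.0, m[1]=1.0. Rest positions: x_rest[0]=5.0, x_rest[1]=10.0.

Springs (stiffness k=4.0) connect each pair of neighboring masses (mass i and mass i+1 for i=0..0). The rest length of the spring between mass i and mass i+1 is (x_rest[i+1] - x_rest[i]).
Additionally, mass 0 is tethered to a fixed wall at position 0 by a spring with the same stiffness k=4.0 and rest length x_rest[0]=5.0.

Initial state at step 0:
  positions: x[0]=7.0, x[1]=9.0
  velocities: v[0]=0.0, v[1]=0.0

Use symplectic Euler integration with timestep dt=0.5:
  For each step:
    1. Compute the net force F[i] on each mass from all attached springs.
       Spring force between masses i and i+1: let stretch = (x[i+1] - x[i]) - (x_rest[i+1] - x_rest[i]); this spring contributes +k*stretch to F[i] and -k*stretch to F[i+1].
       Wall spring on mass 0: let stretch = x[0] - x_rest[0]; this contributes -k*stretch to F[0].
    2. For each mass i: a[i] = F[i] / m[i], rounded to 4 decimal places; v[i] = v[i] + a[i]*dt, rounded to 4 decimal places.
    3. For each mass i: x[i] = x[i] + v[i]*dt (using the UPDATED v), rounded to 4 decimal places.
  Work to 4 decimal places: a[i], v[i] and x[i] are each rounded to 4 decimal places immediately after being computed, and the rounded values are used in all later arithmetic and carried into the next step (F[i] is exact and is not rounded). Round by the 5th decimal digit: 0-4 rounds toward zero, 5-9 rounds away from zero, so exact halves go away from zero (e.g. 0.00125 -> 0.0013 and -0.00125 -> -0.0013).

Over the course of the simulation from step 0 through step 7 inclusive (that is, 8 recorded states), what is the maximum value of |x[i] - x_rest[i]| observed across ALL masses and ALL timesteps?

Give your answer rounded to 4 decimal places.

Answer: 3.0000

Derivation:
Step 0: x=[7.0000 9.0000] v=[0.0000 0.0000]
Step 1: x=[2.0000 12.0000] v=[-10.0000 6.0000]
Step 2: x=[5.0000 10.0000] v=[6.0000 -4.0000]
Step 3: x=[8.0000 8.0000] v=[6.0000 -4.0000]
Step 4: x=[3.0000 11.0000] v=[-10.0000 6.0000]
Step 5: x=[3.0000 11.0000] v=[0.0000 0.0000]
Step 6: x=[8.0000 8.0000] v=[10.0000 -6.0000]
Step 7: x=[5.0000 10.0000] v=[-6.0000 4.0000]
Max displacement = 3.0000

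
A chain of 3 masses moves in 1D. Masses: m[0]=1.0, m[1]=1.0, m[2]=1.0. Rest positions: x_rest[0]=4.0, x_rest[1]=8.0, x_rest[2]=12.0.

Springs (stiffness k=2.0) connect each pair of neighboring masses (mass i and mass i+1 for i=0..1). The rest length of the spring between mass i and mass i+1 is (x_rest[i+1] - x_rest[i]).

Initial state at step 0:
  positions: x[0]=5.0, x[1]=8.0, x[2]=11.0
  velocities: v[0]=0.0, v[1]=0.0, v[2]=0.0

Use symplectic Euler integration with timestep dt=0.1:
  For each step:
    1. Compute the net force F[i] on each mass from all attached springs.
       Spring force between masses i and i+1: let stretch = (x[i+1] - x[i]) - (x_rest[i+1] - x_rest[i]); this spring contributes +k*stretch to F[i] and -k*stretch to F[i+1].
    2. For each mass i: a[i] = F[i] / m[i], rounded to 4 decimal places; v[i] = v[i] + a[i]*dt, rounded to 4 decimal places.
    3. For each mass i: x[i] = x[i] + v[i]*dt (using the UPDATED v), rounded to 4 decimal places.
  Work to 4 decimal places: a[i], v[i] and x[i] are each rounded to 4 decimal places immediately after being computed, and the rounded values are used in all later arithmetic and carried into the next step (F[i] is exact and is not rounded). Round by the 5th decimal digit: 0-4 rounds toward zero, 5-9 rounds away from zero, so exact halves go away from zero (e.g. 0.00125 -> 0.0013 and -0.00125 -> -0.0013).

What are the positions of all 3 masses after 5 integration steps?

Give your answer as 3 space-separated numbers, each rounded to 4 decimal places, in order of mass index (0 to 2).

Answer: 4.7138 8.0000 11.2863

Derivation:
Step 0: x=[5.0000 8.0000 11.0000] v=[0.0000 0.0000 0.0000]
Step 1: x=[4.9800 8.0000 11.0200] v=[-0.2000 0.0000 0.2000]
Step 2: x=[4.9404 8.0000 11.0596] v=[-0.3960 0.0000 0.3960]
Step 3: x=[4.8820 8.0000 11.1180] v=[-0.5841 0.0000 0.5841]
Step 4: x=[4.8060 8.0000 11.1941] v=[-0.7605 0.0000 0.7605]
Step 5: x=[4.7138 8.0000 11.2863] v=[-0.9217 0.0000 0.9217]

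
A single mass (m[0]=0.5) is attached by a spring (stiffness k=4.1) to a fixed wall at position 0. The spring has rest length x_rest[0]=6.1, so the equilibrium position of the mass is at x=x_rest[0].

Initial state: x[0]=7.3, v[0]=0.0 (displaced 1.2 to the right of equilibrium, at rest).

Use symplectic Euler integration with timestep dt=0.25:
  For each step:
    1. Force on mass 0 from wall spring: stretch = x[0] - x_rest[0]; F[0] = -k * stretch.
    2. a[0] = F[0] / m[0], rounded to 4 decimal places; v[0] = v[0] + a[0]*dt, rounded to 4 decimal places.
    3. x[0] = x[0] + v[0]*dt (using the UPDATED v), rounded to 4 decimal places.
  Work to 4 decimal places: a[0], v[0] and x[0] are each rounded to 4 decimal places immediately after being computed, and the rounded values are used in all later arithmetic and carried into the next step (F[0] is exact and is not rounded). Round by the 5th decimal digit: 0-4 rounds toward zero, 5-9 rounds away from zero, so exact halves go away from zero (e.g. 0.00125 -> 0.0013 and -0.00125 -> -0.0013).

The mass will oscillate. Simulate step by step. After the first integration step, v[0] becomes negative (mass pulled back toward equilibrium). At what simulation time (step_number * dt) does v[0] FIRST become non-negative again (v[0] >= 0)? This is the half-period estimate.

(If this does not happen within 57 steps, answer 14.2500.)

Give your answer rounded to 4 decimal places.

Answer: 1.2500

Derivation:
Step 0: x=[7.3000] v=[0.0000]
Step 1: x=[6.6850] v=[-2.4600]
Step 2: x=[5.7702] v=[-3.6593]
Step 3: x=[5.0244] v=[-2.9832]
Step 4: x=[4.8299] v=[-0.7782]
Step 5: x=[5.2863] v=[1.8255]
First v>=0 after going negative at step 5, time=1.2500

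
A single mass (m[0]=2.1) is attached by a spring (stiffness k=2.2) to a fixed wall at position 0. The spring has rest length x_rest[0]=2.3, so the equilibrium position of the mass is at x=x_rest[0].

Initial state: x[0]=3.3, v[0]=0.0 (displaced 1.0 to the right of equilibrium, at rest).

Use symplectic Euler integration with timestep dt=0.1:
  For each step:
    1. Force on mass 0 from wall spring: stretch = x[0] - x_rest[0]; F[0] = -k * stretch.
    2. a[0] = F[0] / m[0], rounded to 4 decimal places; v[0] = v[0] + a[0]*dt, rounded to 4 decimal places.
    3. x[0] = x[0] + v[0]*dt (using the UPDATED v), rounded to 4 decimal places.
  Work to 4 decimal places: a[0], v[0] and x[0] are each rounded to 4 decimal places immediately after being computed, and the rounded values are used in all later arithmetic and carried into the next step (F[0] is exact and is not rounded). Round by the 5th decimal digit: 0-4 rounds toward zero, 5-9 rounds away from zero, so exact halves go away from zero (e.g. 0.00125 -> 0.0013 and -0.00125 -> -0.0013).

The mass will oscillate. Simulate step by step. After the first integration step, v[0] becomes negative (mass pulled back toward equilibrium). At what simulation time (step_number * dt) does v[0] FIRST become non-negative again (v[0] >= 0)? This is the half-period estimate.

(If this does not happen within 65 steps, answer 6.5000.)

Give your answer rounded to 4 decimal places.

Answer: 3.1000

Derivation:
Step 0: x=[3.3000] v=[0.0000]
Step 1: x=[3.2895] v=[-0.1048]
Step 2: x=[3.2687] v=[-0.2085]
Step 3: x=[3.2377] v=[-0.3100]
Step 4: x=[3.1969] v=[-0.4082]
Step 5: x=[3.1467] v=[-0.5022]
Step 6: x=[3.0876] v=[-0.5909]
Step 7: x=[3.0203] v=[-0.6734]
Step 8: x=[2.9454] v=[-0.7489]
Step 9: x=[2.8638] v=[-0.8165]
Step 10: x=[2.7762] v=[-0.8756]
Step 11: x=[2.6837] v=[-0.9255]
Step 12: x=[2.5871] v=[-0.9657]
Step 13: x=[2.4875] v=[-0.9958]
Step 14: x=[2.3860] v=[-1.0154]
Step 15: x=[2.2836] v=[-1.0244]
Step 16: x=[2.1813] v=[-1.0227]
Step 17: x=[2.0803] v=[-1.0103]
Step 18: x=[1.9816] v=[-0.9873]
Step 19: x=[1.8862] v=[-0.9539]
Step 20: x=[1.7951] v=[-0.9106]
Step 21: x=[1.7093] v=[-0.8577]
Step 22: x=[1.6297] v=[-0.7958]
Step 23: x=[1.5571] v=[-0.7256]
Step 24: x=[1.4923] v=[-0.6478]
Step 25: x=[1.4360] v=[-0.5632]
Step 26: x=[1.3887] v=[-0.4727]
Step 27: x=[1.3510] v=[-0.3772]
Step 28: x=[1.3232] v=[-0.2778]
Step 29: x=[1.3057] v=[-0.1755]
Step 30: x=[1.2986] v=[-0.0713]
Step 31: x=[1.3020] v=[0.0336]
First v>=0 after going negative at step 31, time=3.1000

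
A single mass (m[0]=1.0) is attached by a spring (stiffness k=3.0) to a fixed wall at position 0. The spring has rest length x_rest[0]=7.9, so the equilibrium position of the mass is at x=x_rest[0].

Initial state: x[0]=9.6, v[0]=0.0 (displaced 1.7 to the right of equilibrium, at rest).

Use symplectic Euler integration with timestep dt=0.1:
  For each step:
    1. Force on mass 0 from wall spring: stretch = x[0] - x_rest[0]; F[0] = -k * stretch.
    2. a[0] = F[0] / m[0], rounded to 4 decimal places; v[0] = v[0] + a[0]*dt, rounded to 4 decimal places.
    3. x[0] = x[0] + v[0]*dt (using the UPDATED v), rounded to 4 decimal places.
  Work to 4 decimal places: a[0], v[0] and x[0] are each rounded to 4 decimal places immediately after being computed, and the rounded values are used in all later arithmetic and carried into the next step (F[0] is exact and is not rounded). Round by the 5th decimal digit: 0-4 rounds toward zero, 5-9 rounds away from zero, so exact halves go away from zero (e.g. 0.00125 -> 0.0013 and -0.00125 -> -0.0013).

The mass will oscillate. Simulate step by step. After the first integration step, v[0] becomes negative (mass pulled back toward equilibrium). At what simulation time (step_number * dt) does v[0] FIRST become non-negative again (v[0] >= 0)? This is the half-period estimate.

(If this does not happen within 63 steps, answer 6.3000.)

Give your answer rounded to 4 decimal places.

Step 0: x=[9.6000] v=[0.0000]
Step 1: x=[9.5490] v=[-0.5100]
Step 2: x=[9.4485] v=[-1.0047]
Step 3: x=[9.3016] v=[-1.4693]
Step 4: x=[9.1126] v=[-1.8898]
Step 5: x=[8.8872] v=[-2.2536]
Step 6: x=[8.6322] v=[-2.5498]
Step 7: x=[8.3553] v=[-2.7695]
Step 8: x=[8.0647] v=[-2.9061]
Step 9: x=[7.7692] v=[-2.9555]
Step 10: x=[7.4776] v=[-2.9163]
Step 11: x=[7.1986] v=[-2.7896]
Step 12: x=[6.9407] v=[-2.5792]
Step 13: x=[6.7116] v=[-2.2914]
Step 14: x=[6.5181] v=[-1.9349]
Step 15: x=[6.3661] v=[-1.5203]
Step 16: x=[6.2601] v=[-1.0601]
Step 17: x=[6.2033] v=[-0.5681]
Step 18: x=[6.1974] v=[-0.0591]
Step 19: x=[6.2426] v=[0.4517]
First v>=0 after going negative at step 19, time=1.9000

Answer: 1.9000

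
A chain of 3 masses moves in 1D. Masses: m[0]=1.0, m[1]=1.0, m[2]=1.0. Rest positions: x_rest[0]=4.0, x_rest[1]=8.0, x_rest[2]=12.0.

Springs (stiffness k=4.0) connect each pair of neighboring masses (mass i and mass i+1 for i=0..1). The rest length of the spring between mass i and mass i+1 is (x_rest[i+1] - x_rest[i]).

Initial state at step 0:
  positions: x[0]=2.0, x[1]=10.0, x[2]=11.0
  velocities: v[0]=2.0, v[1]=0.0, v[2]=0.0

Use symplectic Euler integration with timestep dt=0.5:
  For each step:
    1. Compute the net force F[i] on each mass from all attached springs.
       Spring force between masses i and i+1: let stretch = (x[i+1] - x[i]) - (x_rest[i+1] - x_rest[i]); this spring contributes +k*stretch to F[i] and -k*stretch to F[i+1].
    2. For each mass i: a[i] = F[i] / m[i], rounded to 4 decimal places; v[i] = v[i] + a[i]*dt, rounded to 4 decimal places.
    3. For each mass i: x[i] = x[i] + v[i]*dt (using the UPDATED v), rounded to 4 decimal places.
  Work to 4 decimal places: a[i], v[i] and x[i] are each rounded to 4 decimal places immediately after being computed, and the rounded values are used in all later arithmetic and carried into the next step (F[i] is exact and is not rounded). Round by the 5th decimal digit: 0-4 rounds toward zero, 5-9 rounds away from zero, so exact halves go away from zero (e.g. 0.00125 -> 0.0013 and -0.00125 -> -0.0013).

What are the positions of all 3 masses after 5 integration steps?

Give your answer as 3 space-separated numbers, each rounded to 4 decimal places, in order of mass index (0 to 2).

Answer: 3.0000 12.0000 13.0000

Derivation:
Step 0: x=[2.0000 10.0000 11.0000] v=[2.0000 0.0000 0.0000]
Step 1: x=[7.0000 3.0000 14.0000] v=[10.0000 -14.0000 6.0000]
Step 2: x=[4.0000 11.0000 10.0000] v=[-6.0000 16.0000 -8.0000]
Step 3: x=[4.0000 11.0000 11.0000] v=[0.0000 0.0000 2.0000]
Step 4: x=[7.0000 4.0000 16.0000] v=[6.0000 -14.0000 10.0000]
Step 5: x=[3.0000 12.0000 13.0000] v=[-8.0000 16.0000 -6.0000]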